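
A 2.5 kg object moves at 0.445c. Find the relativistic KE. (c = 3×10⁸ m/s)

γ = 1/√(1 - 0.445²) = 1.11666
γ - 1 = 0.11666
KE = (γ-1)mc² = 0.11666 × 2.5 × (3×10⁸)² = 2.625×10¹⁶ J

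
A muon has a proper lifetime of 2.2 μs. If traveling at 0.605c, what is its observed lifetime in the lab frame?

Proper lifetime τ₀ = 2.2 μs
γ = 1/√(1 - 0.605²) = 1.256
τ = γτ₀ = 1.256 × 2.2 μs = 2.763 μs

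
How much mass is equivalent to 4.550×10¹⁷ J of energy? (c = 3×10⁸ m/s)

From E = mc², we get m = E/c²
c² = (3×10⁸)² = 9×10¹⁶ m²/s²
m = 4.550×10¹⁷ / 9×10¹⁶ = 5.056 kg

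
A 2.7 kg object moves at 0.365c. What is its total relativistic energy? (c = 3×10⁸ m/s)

γ = 1/√(1 - 0.365²) = 1.074
mc² = 2.7 × (3×10⁸)² = 2.430×10¹⁷ J
E = γmc² = 1.074 × 2.430×10¹⁷ = 2.610×10¹⁷ J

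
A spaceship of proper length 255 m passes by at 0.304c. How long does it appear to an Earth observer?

Proper length L₀ = 255 m
γ = 1/√(1 - 0.304²) = 1.050
L = L₀/γ = 255/1.050 = 242.9 m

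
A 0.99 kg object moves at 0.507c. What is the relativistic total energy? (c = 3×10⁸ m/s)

γ = 1/√(1 - 0.507²) = 1.160
mc² = 0.99 × (3×10⁸)² = 8.910×10¹⁶ J
E = γmc² = 1.160 × 8.910×10¹⁶ = 1.034×10¹⁷ J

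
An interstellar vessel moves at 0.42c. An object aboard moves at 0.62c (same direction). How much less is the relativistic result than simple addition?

Classical: u' + v = 0.62 + 0.42 = 1.04c
Relativistic: u = (0.62 + 0.42)/(1 + 0.2604) = 1.04/1.2604 = 0.8251c
Difference: 1.04 - 0.8251 = 0.2149c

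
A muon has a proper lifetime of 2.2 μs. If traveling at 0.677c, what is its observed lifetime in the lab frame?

Proper lifetime τ₀ = 2.2 μs
γ = 1/√(1 - 0.677²) = 1.3587
τ = γτ₀ = 1.3587 × 2.2 μs = 2.989 μs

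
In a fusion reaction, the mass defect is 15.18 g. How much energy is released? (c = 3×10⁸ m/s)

Convert mass defect: Δm = 15.18 g = 0.01518 kg
E = Δm·c² = 0.01518 × (3×10⁸)²
= 0.01518 × 9×10¹⁶ = 1.366×10¹⁵ J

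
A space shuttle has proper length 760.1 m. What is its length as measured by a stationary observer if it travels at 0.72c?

Proper length L₀ = 760.1 m
γ = 1/√(1 - 0.72²) = 1.441
L = L₀/γ = 760.1/1.441 = 527.5 m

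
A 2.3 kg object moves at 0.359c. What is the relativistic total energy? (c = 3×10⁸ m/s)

γ = 1/√(1 - 0.359²) = 1.0714
mc² = 2.3 × (3×10⁸)² = 2.070×10¹⁷ J
E = γmc² = 1.0714 × 2.070×10¹⁷ = 2.218×10¹⁷ J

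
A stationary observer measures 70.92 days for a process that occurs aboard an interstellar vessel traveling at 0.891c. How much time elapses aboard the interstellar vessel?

Dilated time Δt = 70.92 days
γ = 1/√(1 - 0.891²) = 2.2026
Δt₀ = Δt/γ = 70.92/2.2026 = 32.20 days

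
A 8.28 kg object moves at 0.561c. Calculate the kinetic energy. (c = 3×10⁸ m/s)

γ = 1/√(1 - 0.561²) = 1.208
γ - 1 = 0.2080
KE = (γ-1)mc² = 0.2080 × 8.28 × (3×10⁸)² = 1.550×10¹⁷ J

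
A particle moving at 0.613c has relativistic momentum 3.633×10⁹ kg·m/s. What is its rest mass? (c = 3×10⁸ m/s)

γ = 1/√(1 - 0.613²) = 1.2657
v = 0.613 × 3×10⁸ = 1.839×10⁸ m/s
m = p/(γv) = 3.633×10⁹/(1.2657 × 1.839×10⁸) = 15.61 kg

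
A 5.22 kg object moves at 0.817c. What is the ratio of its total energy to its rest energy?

E = γmc², E₀ = mc²
E/E₀ = γ = 1/√(1 - 0.817²) = 1.734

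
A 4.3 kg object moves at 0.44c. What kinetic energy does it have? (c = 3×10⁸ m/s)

γ = 1/√(1 - 0.44²) = 1.1136
γ - 1 = 0.1136
KE = (γ-1)mc² = 0.1136 × 4.3 × (3×10⁸)² = 4.396×10¹⁶ J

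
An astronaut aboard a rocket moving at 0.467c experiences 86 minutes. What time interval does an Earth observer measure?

Proper time Δt₀ = 86 minutes
γ = 1/√(1 - 0.467²) = 1.1309
Δt = γΔt₀ = 1.1309 × 86 = 97.26 minutes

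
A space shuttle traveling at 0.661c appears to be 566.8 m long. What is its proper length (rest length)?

Contracted length L = 566.8 m
γ = 1/√(1 - 0.661²) = 1.3326
L₀ = γL = 1.3326 × 566.8 = 755.3 m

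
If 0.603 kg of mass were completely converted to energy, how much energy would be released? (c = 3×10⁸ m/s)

Using E = mc²:
c² = (3×10⁸)² = 9×10¹⁶ m²/s²
E = 0.603 × 9×10¹⁶ = 5.427×10¹⁶ J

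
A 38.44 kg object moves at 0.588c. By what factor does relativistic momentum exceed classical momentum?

p_rel = γmv, p_class = mv
Ratio = γ = 1/√(1 - 0.588²) = 1.236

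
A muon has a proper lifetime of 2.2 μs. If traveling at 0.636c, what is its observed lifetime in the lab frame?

Proper lifetime τ₀ = 2.2 μs
γ = 1/√(1 - 0.636²) = 1.296
τ = γτ₀ = 1.296 × 2.2 μs = 2.851 μs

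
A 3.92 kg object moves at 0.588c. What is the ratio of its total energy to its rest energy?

E = γmc², E₀ = mc²
E/E₀ = γ = 1/√(1 - 0.588²) = 1.236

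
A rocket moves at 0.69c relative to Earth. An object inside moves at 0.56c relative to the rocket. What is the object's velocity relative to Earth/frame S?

u = (u' + v)/(1 + u'v/c²)
Numerator: 0.56 + 0.69 = 1.25
Denominator: 1 + 0.3864 = 1.3864
u = 1.25/1.3864 = 0.9016c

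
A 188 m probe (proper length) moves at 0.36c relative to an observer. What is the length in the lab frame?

Proper length L₀ = 188 m
γ = 1/√(1 - 0.36²) = 1.072
L = L₀/γ = 188/1.072 = 175.4 m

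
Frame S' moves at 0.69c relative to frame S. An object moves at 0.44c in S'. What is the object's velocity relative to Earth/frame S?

u = (u' + v)/(1 + u'v/c²)
Numerator: 0.44 + 0.69 = 1.13
Denominator: 1 + 0.3036 = 1.3036
u = 1.13/1.3036 = 0.8668c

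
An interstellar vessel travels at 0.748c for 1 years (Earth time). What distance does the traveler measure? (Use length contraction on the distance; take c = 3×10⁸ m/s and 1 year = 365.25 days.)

Earth distance: d = v × t = 0.748c × 1 yr = 7.0815×10¹⁵ m
γ = 1.5067
d' = d/γ = 7.0815×10¹⁵/1.5067 = 4.700×10¹⁵ m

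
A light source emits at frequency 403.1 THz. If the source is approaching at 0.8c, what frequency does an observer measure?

β = v/c = 0.8
(1+β)/(1-β) = 1.8/0.2 = 9.000
Doppler factor = √(9.000) = 3.000
f_obs = 403.1 × 3.000 = 1209 THz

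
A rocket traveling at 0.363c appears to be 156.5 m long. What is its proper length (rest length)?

Contracted length L = 156.5 m
γ = 1/√(1 - 0.363²) = 1.0732
L₀ = γL = 1.0732 × 156.5 = 168.0 m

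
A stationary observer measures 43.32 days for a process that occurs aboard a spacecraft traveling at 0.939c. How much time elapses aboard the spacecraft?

Dilated time Δt = 43.32 days
γ = 1/√(1 - 0.939²) = 2.908
Δt₀ = Δt/γ = 43.32/2.908 = 14.90 days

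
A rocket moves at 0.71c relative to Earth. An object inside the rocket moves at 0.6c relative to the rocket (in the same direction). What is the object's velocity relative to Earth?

u = (u' + v)/(1 + u'v/c²)
Numerator: 0.6 + 0.71 = 1.31
Denominator: 1 + 0.426 = 1.426
u = 1.31/1.426 = 0.9187c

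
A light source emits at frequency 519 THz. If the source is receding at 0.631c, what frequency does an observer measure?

β = v/c = 0.631
(1-β)/(1+β) = 0.369/1.631 = 0.22624
Doppler factor = √(0.22624) = 0.47565
f_obs = 519 × 0.47565 = 246.9 THz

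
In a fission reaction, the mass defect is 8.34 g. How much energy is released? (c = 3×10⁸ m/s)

Convert mass defect: Δm = 8.34 g = 0.00834 kg
E = Δm·c² = 0.00834 × (3×10⁸)²
= 0.00834 × 9×10¹⁶ = 7.506×10¹⁴ J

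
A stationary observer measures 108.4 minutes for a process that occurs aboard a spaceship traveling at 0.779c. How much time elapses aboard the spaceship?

Dilated time Δt = 108.4 minutes
γ = 1/√(1 - 0.779²) = 1.5948
Δt₀ = Δt/γ = 108.4/1.5948 = 67.97 minutes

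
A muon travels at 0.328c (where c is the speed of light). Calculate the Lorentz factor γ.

v/c = 0.328, so (v/c)² = 0.107584
1 - (v/c)² = 0.892416
γ = 1/√(0.892416) = 1.059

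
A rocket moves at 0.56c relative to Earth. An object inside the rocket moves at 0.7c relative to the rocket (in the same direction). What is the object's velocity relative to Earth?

u = (u' + v)/(1 + u'v/c²)
Numerator: 0.7 + 0.56 = 1.26
Denominator: 1 + 0.392 = 1.392
u = 1.26/1.392 = 0.9052c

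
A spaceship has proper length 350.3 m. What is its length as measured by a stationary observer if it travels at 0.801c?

Proper length L₀ = 350.3 m
γ = 1/√(1 - 0.801²) = 1.6704
L = L₀/γ = 350.3/1.6704 = 209.7 m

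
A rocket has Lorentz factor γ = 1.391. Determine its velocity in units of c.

From γ = 1/√(1 - v²/c²):
1/γ² = 1/1.391² = 0.5168
v²/c² = 1 - 0.5168 = 0.4832
v/c = √(0.4832) = 0.6951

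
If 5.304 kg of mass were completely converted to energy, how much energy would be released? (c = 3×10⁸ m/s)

Using E = mc²:
c² = (3×10⁸)² = 9×10¹⁶ m²/s²
E = 5.304 × 9×10¹⁶ = 4.774×10¹⁷ J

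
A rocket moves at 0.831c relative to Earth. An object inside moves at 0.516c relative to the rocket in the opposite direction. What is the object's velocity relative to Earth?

Object's velocity in rocket frame is u' = -0.516c
u = (u' + v)/(1 + u'v/c²) = (v - 0.516)/(1 - 0.516·v/c²)
Numerator: 0.831 - 0.516 = 0.315
Denominator: 1 - 0.428796 = 0.571204
u = 0.315/0.571204 = 0.5515c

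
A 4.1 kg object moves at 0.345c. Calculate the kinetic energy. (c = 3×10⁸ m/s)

γ = 1/√(1 - 0.345²) = 1.06541
γ - 1 = 0.06541
KE = (γ-1)mc² = 0.06541 × 4.1 × (3×10⁸)² = 2.414×10¹⁶ J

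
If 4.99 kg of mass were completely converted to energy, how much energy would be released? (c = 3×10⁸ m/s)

Using E = mc²:
c² = (3×10⁸)² = 9×10¹⁶ m²/s²
E = 4.99 × 9×10¹⁶ = 4.491×10¹⁷ J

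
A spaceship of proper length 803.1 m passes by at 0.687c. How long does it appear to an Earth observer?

Proper length L₀ = 803.1 m
γ = 1/√(1 - 0.687²) = 1.376
L = L₀/γ = 803.1/1.376 = 583.6 m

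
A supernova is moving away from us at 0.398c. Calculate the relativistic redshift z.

β = 0.398
(1+β)/(1-β) = 1.398/0.602 = 2.3223
√(2.3223) = 1.5239
z = 1.5239 - 1 = 0.5239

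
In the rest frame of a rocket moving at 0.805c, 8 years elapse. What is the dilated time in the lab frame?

Proper time Δt₀ = 8 years
γ = 1/√(1 - 0.805²) = 1.6856
Δt = γΔt₀ = 1.6856 × 8 = 13.48 years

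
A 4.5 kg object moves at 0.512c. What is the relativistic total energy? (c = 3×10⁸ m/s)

γ = 1/√(1 - 0.512²) = 1.1642
mc² = 4.5 × (3×10⁸)² = 4.050×10¹⁷ J
E = γmc² = 1.1642 × 4.050×10¹⁷ = 4.715×10¹⁷ J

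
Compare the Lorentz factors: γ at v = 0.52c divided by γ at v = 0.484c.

γ₁ = 1/√(1 - 0.52²) = 1.171
γ₂ = 1/√(1 - 0.484²) = 1.143
γ₁/γ₂ = 1.171/1.143 = 1.024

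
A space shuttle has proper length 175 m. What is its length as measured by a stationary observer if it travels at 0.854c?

Proper length L₀ = 175 m
γ = 1/√(1 - 0.854²) = 1.922
L = L₀/γ = 175/1.922 = 91.05 m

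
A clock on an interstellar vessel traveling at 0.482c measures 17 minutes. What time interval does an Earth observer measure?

Proper time Δt₀ = 17 minutes
γ = 1/√(1 - 0.482²) = 1.141
Δt = γΔt₀ = 1.141 × 17 = 19.40 minutes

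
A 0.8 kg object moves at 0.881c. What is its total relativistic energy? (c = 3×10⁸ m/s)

γ = 1/√(1 - 0.881²) = 2.114
mc² = 0.8 × (3×10⁸)² = 7.200×10¹⁶ J
E = γmc² = 2.114 × 7.200×10¹⁶ = 1.522×10¹⁷ J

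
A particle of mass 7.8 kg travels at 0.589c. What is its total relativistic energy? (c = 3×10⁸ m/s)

γ = 1/√(1 - 0.589²) = 1.2374
mc² = 7.8 × (3×10⁸)² = 7.020×10¹⁷ J
E = γmc² = 1.2374 × 7.020×10¹⁷ = 8.687×10¹⁷ J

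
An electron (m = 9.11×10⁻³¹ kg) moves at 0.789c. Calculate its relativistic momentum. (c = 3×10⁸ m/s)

γ = 1/√(1 - 0.789²) = 1.6276
v = 0.789 × 3×10⁸ = 2.367×10⁸ m/s
p = γmv = 1.6276 × 9.11×10⁻³¹ × 2.367×10⁸ = 3.510×10⁻²² kg·m/s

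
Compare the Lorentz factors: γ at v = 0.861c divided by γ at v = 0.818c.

γ₁ = 1/√(1 - 0.861²) = 1.966
γ₂ = 1/√(1 - 0.818²) = 1.738
γ₁/γ₂ = 1.966/1.738 = 1.131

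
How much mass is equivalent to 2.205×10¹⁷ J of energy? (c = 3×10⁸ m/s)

From E = mc², we get m = E/c²
c² = (3×10⁸)² = 9×10¹⁶ m²/s²
m = 2.205×10¹⁷ / 9×10¹⁶ = 2.450 kg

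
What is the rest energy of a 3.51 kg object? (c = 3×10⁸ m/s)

c² = (3×10⁸)² = 9.000×10¹⁶ m²/s²
E₀ = mc² = 3.51 × 9.000×10¹⁶ = 3.159×10¹⁷ J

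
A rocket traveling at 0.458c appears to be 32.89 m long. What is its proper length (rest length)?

Contracted length L = 32.89 m
γ = 1/√(1 - 0.458²) = 1.125
L₀ = γL = 1.125 × 32.89 = 37.00 m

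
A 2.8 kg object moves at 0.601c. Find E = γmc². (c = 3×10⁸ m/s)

γ = 1/√(1 - 0.601²) = 1.251
mc² = 2.8 × (3×10⁸)² = 2.520×10¹⁷ J
E = γmc² = 1.251 × 2.520×10¹⁷ = 3.153×10¹⁷ J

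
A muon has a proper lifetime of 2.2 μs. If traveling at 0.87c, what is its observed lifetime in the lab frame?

Proper lifetime τ₀ = 2.2 μs
γ = 1/√(1 - 0.87²) = 2.028
τ = γτ₀ = 2.028 × 2.2 μs = 4.462 μs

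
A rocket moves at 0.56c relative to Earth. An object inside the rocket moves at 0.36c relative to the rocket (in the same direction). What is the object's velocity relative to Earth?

u = (u' + v)/(1 + u'v/c²)
Numerator: 0.36 + 0.56 = 0.92
Denominator: 1 + 0.2016 = 1.2016
u = 0.92/1.2016 = 0.7656c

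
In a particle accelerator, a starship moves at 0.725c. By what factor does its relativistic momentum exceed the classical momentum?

p_rel = γmv, p_class = mv
Ratio = γ = 1/√(1 - 0.725²)
= 1/√(0.474375) = 1.452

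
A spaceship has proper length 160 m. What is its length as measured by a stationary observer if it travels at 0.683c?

Proper length L₀ = 160 m
γ = 1/√(1 - 0.683²) = 1.369
L = L₀/γ = 160/1.369 = 116.9 m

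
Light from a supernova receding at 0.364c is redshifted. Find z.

β = 0.364
(1+β)/(1-β) = 1.364/0.636 = 2.1447
√(2.1447) = 1.4645
z = 1.4645 - 1 = 0.4645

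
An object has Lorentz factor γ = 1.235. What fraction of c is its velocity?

From γ = 1/√(1 - v²/c²):
1/γ² = 1/1.235² = 0.65564
v²/c² = 1 - 0.65564 = 0.34436
v/c = √(0.34436) = 0.5868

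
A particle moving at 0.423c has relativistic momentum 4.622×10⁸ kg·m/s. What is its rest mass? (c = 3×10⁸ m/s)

γ = 1/√(1 - 0.423²) = 1.1036
v = 0.423 × 3×10⁸ = 1.269×10⁸ m/s
m = p/(γv) = 4.622×10⁸/(1.1036 × 1.269×10⁸) = 3.300 kg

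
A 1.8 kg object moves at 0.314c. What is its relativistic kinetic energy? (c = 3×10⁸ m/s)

γ = 1/√(1 - 0.314²) = 1.05327
γ - 1 = 0.05327
KE = (γ-1)mc² = 0.05327 × 1.8 × (3×10⁸)² = 8.630×10¹⁵ J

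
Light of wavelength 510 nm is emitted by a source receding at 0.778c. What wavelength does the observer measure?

β = 0.778
Wavelength Doppler factor = √(1.778/0.222) = √(8.009) = 2.830
λ_obs = 510 × 2.830 = 1443 nm (redshift)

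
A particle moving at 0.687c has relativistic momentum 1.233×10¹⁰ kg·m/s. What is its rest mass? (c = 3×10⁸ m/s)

γ = 1/√(1 - 0.687²) = 1.3762
v = 0.687 × 3×10⁸ = 2.061×10⁸ m/s
m = p/(γv) = 1.233×10¹⁰/(1.3762 × 2.061×10⁸) = 43.47 kg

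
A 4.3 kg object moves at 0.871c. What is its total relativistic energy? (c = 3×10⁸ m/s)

γ = 1/√(1 - 0.871²) = 2.0355
mc² = 4.3 × (3×10⁸)² = 3.870×10¹⁷ J
E = γmc² = 2.0355 × 3.870×10¹⁷ = 7.877×10¹⁷ J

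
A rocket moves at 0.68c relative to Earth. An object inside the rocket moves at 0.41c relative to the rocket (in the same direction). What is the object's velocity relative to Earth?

u = (u' + v)/(1 + u'v/c²)
Numerator: 0.41 + 0.68 = 1.09
Denominator: 1 + 0.2788 = 1.2788
u = 1.09/1.2788 = 0.8524c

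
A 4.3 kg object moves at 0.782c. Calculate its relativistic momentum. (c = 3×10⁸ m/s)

γ = 1/√(1 - 0.782²) = 1.60442
v = 0.782 × 3×10⁸ = 2.346×10⁸ m/s
p = γmv = 1.60442 × 4.3 × 2.346×10⁸ = 1.619×10⁹ kg·m/s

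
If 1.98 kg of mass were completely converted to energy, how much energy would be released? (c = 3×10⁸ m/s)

Using E = mc²:
c² = (3×10⁸)² = 9×10¹⁶ m²/s²
E = 1.98 × 9×10¹⁶ = 1.782×10¹⁷ J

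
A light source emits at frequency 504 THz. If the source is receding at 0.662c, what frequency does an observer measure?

β = v/c = 0.662
(1-β)/(1+β) = 0.338/1.662 = 0.2034
Doppler factor = √(0.2034) = 0.4510
f_obs = 504 × 0.4510 = 227.3 THz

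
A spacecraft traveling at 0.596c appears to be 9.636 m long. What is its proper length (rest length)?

Contracted length L = 9.636 m
γ = 1/√(1 - 0.596²) = 1.245
L₀ = γL = 1.245 × 9.636 = 12.00 m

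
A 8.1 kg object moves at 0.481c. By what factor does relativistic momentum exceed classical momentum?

p_rel = γmv, p_class = mv
Ratio = γ = 1/√(1 - 0.481²) = 1.141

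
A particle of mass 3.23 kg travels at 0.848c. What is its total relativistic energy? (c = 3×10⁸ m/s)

γ = 1/√(1 - 0.848²) = 1.8868
mc² = 3.23 × (3×10⁸)² = 2.907×10¹⁷ J
E = γmc² = 1.8868 × 2.907×10¹⁷ = 5.485×10¹⁷ J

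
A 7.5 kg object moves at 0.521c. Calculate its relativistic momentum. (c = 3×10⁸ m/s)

γ = 1/√(1 - 0.521²) = 1.1716
v = 0.521 × 3×10⁸ = 1.563×10⁸ m/s
p = γmv = 1.1716 × 7.5 × 1.563×10⁸ = 1.373×10⁹ kg·m/s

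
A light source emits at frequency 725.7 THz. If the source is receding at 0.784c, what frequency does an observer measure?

β = v/c = 0.784
(1-β)/(1+β) = 0.216/1.784 = 0.1211
Doppler factor = √(0.1211) = 0.3480
f_obs = 725.7 × 0.3480 = 252.5 THz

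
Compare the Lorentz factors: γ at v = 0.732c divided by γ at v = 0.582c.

γ₁ = 1/√(1 - 0.732²) = 1.4678
γ₂ = 1/√(1 - 0.582²) = 1.2297
γ₁/γ₂ = 1.4678/1.2297 = 1.194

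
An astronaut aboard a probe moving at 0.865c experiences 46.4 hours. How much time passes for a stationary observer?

Proper time Δt₀ = 46.4 hours
γ = 1/√(1 - 0.865²) = 1.9929
Δt = γΔt₀ = 1.9929 × 46.4 = 92.47 hours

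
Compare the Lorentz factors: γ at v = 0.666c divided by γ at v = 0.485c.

γ₁ = 1/√(1 - 0.666²) = 1.3406
γ₂ = 1/√(1 - 0.485²) = 1.1435
γ₁/γ₂ = 1.3406/1.1435 = 1.172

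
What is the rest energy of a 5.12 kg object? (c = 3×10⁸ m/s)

c² = (3×10⁸)² = 9.000×10¹⁶ m²/s²
E₀ = mc² = 5.12 × 9.000×10¹⁶ = 4.608×10¹⁷ J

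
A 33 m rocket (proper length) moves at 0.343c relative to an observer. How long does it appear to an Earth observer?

Proper length L₀ = 33 m
γ = 1/√(1 - 0.343²) = 1.0646
L = L₀/γ = 33/1.0646 = 31.00 m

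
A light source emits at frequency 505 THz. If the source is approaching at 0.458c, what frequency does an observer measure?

β = v/c = 0.458
(1+β)/(1-β) = 1.458/0.542 = 2.690
Doppler factor = √(2.690) = 1.6401
f_obs = 505 × 1.6401 = 828.3 THz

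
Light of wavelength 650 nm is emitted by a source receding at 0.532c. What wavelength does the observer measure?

β = 0.532
Wavelength Doppler factor = √(1.532/0.468) = √(3.274) = 1.809
λ_obs = 650 × 1.809 = 1176 nm (redshift)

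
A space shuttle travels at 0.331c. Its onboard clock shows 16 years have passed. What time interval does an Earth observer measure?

Proper time Δt₀ = 16 years
γ = 1/√(1 - 0.331²) = 1.060
Δt = γΔt₀ = 1.060 × 16 = 16.96 years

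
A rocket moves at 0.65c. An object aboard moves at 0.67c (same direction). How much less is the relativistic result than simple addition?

Classical: u' + v = 0.67 + 0.65 = 1.32c
Relativistic: u = (0.67 + 0.65)/(1 + 0.4355) = 1.32/1.4355 = 0.9195c
Difference: 1.32 - 0.9195 = 0.4005c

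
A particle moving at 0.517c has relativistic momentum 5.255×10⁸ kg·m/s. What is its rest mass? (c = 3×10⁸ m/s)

γ = 1/√(1 - 0.517²) = 1.1682
v = 0.517 × 3×10⁸ = 1.551×10⁸ m/s
m = p/(γv) = 5.255×10⁸/(1.1682 × 1.551×10⁸) = 2.900 kg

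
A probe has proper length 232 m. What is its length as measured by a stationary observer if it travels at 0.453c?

Proper length L₀ = 232 m
γ = 1/√(1 - 0.453²) = 1.122
L = L₀/γ = 232/1.122 = 206.8 m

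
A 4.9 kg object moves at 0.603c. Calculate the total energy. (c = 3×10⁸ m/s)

γ = 1/√(1 - 0.603²) = 1.2535
mc² = 4.9 × (3×10⁸)² = 4.410×10¹⁷ J
E = γmc² = 1.2535 × 4.410×10¹⁷ = 5.528×10¹⁷ J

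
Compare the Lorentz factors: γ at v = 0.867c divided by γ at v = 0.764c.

γ₁ = 1/√(1 - 0.867²) = 2.007
γ₂ = 1/√(1 - 0.764²) = 1.550
γ₁/γ₂ = 2.007/1.550 = 1.295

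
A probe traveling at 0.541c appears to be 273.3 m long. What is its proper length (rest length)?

Contracted length L = 273.3 m
γ = 1/√(1 - 0.541²) = 1.189
L₀ = γL = 1.189 × 273.3 = 325.0 m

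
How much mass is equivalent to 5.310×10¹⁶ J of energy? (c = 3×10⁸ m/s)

From E = mc², we get m = E/c²
c² = (3×10⁸)² = 9×10¹⁶ m²/s²
m = 5.310×10¹⁶ / 9×10¹⁶ = 0.5900 kg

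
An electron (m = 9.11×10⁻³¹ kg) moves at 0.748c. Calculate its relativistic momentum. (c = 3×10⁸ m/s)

γ = 1/√(1 - 0.748²) = 1.5067
v = 0.748 × 3×10⁸ = 2.244×10⁸ m/s
p = γmv = 1.5067 × 9.11×10⁻³¹ × 2.244×10⁸ = 3.080×10⁻²² kg·m/s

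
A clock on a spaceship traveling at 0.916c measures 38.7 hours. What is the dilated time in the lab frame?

Proper time Δt₀ = 38.7 hours
γ = 1/√(1 - 0.916²) = 2.4927
Δt = γΔt₀ = 2.4927 × 38.7 = 96.47 hours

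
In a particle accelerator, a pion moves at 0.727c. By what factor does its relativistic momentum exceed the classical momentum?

p_rel = γmv, p_class = mv
Ratio = γ = 1/√(1 - 0.727²)
= 1/√(0.471471) = 1.456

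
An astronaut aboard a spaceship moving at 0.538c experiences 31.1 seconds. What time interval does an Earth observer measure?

Proper time Δt₀ = 31.1 seconds
γ = 1/√(1 - 0.538²) = 1.1863
Δt = γΔt₀ = 1.1863 × 31.1 = 36.89 seconds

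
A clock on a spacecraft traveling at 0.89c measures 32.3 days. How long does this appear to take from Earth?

Proper time Δt₀ = 32.3 days
γ = 1/√(1 - 0.89²) = 2.1932
Δt = γΔt₀ = 2.1932 × 32.3 = 70.84 days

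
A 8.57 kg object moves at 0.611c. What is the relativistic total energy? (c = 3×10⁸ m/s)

γ = 1/√(1 - 0.611²) = 1.2632
mc² = 8.57 × (3×10⁸)² = 7.713×10¹⁷ J
E = γmc² = 1.2632 × 7.713×10¹⁷ = 9.743×10¹⁷ J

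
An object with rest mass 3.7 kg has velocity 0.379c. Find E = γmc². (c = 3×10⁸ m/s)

γ = 1/√(1 - 0.379²) = 1.0806
mc² = 3.7 × (3×10⁸)² = 3.330×10¹⁷ J
E = γmc² = 1.0806 × 3.330×10¹⁷ = 3.598×10¹⁷ J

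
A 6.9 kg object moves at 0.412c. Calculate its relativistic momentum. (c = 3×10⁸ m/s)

γ = 1/√(1 - 0.412²) = 1.0975
v = 0.412 × 3×10⁸ = 1.236×10⁸ m/s
p = γmv = 1.0975 × 6.9 × 1.236×10⁸ = 9.360×10⁸ kg·m/s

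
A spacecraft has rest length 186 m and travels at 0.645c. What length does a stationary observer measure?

Proper length L₀ = 186 m
γ = 1/√(1 - 0.645²) = 1.309
L = L₀/γ = 186/1.309 = 142.1 m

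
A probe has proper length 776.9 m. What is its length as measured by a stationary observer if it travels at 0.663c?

Proper length L₀ = 776.9 m
γ = 1/√(1 - 0.663²) = 1.3358
L = L₀/γ = 776.9/1.3358 = 581.6 m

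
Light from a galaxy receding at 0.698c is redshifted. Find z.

β = 0.698
(1+β)/(1-β) = 1.698/0.302 = 5.623
√(5.623) = 2.371
z = 2.371 - 1 = 1.371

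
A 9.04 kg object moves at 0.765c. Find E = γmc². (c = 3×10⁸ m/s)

γ = 1/√(1 - 0.765²) = 1.5527
mc² = 9.04 × (3×10⁸)² = 8.136×10¹⁷ J
E = γmc² = 1.5527 × 8.136×10¹⁷ = 1.263×10¹⁸ J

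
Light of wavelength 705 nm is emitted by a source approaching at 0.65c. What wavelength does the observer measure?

β = 0.65
Wavelength Doppler factor = √(0.35/1.65) = √(0.21212) = 0.4606
λ_obs = 705 × 0.4606 = 324.7 nm (blueshift)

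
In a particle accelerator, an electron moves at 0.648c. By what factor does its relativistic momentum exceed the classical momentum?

p_rel = γmv, p_class = mv
Ratio = γ = 1/√(1 - 0.648²)
= 1/√(0.580096) = 1.313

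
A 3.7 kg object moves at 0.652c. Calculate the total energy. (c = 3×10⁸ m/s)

γ = 1/√(1 - 0.652²) = 1.319
mc² = 3.7 × (3×10⁸)² = 3.330×10¹⁷ J
E = γmc² = 1.319 × 3.330×10¹⁷ = 4.392×10¹⁷ J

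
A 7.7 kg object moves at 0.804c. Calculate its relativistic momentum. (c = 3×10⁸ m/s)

γ = 1/√(1 - 0.804²) = 1.6817
v = 0.804 × 3×10⁸ = 2.412×10⁸ m/s
p = γmv = 1.6817 × 7.7 × 2.412×10⁸ = 3.123×10⁹ kg·m/s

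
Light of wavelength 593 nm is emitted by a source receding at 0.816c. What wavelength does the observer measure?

β = 0.816
Wavelength Doppler factor = √(1.816/0.184) = √(9.870) = 3.142
λ_obs = 593 × 3.142 = 1863 nm (redshift)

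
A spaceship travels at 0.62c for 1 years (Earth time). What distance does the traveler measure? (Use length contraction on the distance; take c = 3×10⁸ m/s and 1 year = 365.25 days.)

Earth distance: d = v × t = 0.62c × 1 yr = 5.8697×10¹⁵ m
γ = 1.2745
d' = d/γ = 5.8697×10¹⁵/1.2745 = 4.605×10¹⁵ m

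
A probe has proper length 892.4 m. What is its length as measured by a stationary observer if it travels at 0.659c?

Proper length L₀ = 892.4 m
γ = 1/√(1 - 0.659²) = 1.3295
L = L₀/γ = 892.4/1.3295 = 671.2 m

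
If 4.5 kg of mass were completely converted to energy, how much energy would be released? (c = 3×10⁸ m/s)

Using E = mc²:
c² = (3×10⁸)² = 9×10¹⁶ m²/s²
E = 4.5 × 9×10¹⁶ = 4.050×10¹⁷ J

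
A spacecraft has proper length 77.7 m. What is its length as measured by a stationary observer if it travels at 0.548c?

Proper length L₀ = 77.7 m
γ = 1/√(1 - 0.548²) = 1.1955
L = L₀/γ = 77.7/1.1955 = 64.99 m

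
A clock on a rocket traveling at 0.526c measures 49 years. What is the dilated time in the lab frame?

Proper time Δt₀ = 49 years
γ = 1/√(1 - 0.526²) = 1.1758
Δt = γΔt₀ = 1.1758 × 49 = 57.61 years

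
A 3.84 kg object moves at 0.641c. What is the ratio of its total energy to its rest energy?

E = γmc², E₀ = mc²
E/E₀ = γ = 1/√(1 - 0.641²) = 1.303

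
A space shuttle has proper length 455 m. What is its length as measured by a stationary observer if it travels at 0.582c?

Proper length L₀ = 455 m
γ = 1/√(1 - 0.582²) = 1.2297
L = L₀/γ = 455/1.2297 = 370.0 m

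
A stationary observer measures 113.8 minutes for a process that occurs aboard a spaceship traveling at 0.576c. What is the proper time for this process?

Dilated time Δt = 113.8 minutes
γ = 1/√(1 - 0.576²) = 1.2233
Δt₀ = Δt/γ = 113.8/1.2233 = 93.03 minutes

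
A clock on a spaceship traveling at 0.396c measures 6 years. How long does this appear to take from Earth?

Proper time Δt₀ = 6 years
γ = 1/√(1 - 0.396²) = 1.089
Δt = γΔt₀ = 1.089 × 6 = 6.534 years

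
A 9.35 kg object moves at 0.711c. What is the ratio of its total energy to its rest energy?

E = γmc², E₀ = mc²
E/E₀ = γ = 1/√(1 - 0.711²) = 1.422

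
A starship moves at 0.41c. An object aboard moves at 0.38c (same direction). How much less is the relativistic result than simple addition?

Classical: u' + v = 0.38 + 0.41 = 0.79c
Relativistic: u = (0.38 + 0.41)/(1 + 0.1558) = 0.79/1.1558 = 0.6835c
Difference: 0.79 - 0.6835 = 0.1065c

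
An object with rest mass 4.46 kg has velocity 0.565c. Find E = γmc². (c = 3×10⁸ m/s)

γ = 1/√(1 - 0.565²) = 1.212
mc² = 4.46 × (3×10⁸)² = 4.014×10¹⁷ J
E = γmc² = 1.212 × 4.014×10¹⁷ = 4.865×10¹⁷ J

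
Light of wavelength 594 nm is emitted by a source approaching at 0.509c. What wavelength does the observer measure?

β = 0.509
Wavelength Doppler factor = √(0.491/1.509) = √(0.3254) = 0.5704
λ_obs = 594 × 0.5704 = 338.8 nm (blueshift)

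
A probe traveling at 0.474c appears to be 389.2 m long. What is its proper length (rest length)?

Contracted length L = 389.2 m
γ = 1/√(1 - 0.474²) = 1.1357
L₀ = γL = 1.1357 × 389.2 = 442.0 m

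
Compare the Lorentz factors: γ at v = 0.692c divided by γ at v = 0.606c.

γ₁ = 1/√(1 - 0.692²) = 1.385
γ₂ = 1/√(1 - 0.606²) = 1.257
γ₁/γ₂ = 1.385/1.257 = 1.102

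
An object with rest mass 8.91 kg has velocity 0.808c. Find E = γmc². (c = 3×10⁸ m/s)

γ = 1/√(1 - 0.808²) = 1.697
mc² = 8.91 × (3×10⁸)² = 8.019×10¹⁷ J
E = γmc² = 1.697 × 8.019×10¹⁷ = 1.361×10¹⁸ J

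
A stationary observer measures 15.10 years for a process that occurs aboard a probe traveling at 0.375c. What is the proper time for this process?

Dilated time Δt = 15.10 years
γ = 1/√(1 - 0.375²) = 1.0787
Δt₀ = Δt/γ = 15.10/1.0787 = 14.00 years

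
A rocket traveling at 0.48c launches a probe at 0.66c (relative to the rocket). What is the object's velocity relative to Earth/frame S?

u = (u' + v)/(1 + u'v/c²)
Numerator: 0.66 + 0.48 = 1.14
Denominator: 1 + 0.3168 = 1.3168
u = 1.14/1.3168 = 0.8657c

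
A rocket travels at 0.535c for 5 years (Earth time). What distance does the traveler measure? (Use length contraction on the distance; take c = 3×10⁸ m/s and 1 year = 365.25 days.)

Earth distance: d = v × t = 0.535c × 5 yr = 2.5325×10¹⁶ m
γ = 1.1836
d' = d/γ = 2.5325×10¹⁶/1.1836 = 2.140×10¹⁶ m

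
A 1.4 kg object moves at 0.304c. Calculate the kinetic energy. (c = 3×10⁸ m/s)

γ = 1/√(1 - 0.304²) = 1.04968
γ - 1 = 0.04968
KE = (γ-1)mc² = 0.04968 × 1.4 × (3×10⁸)² = 6.260×10¹⁵ J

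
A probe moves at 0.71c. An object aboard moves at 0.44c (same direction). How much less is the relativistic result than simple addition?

Classical: u' + v = 0.44 + 0.71 = 1.15c
Relativistic: u = (0.44 + 0.71)/(1 + 0.3124) = 1.15/1.3124 = 0.8763c
Difference: 1.15 - 0.8763 = 0.2737c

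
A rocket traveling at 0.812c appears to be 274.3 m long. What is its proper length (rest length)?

Contracted length L = 274.3 m
γ = 1/√(1 - 0.812²) = 1.7133
L₀ = γL = 1.7133 × 274.3 = 470.0 m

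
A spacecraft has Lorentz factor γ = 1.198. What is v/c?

From γ = 1/√(1 - v²/c²):
1/γ² = 1/1.198² = 0.69677
v²/c² = 1 - 0.69677 = 0.30323
v/c = √(0.30323) = 0.5507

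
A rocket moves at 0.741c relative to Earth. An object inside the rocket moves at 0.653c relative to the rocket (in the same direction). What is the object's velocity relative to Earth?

u = (u' + v)/(1 + u'v/c²)
Numerator: 0.653 + 0.741 = 1.394
Denominator: 1 + 0.483873 = 1.483873
u = 1.394/1.483873 = 0.9394c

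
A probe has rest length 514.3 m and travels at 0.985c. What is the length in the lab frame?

Proper length L₀ = 514.3 m
γ = 1/√(1 - 0.985²) = 5.7953
L = L₀/γ = 514.3/5.7953 = 88.74 m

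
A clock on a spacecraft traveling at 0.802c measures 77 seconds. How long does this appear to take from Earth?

Proper time Δt₀ = 77 seconds
γ = 1/√(1 - 0.802²) = 1.674
Δt = γΔt₀ = 1.674 × 77 = 128.9 seconds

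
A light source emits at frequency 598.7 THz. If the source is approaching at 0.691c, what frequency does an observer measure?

β = v/c = 0.691
(1+β)/(1-β) = 1.691/0.309 = 5.4725
Doppler factor = √(5.4725) = 2.3393
f_obs = 598.7 × 2.3393 = 1401 THz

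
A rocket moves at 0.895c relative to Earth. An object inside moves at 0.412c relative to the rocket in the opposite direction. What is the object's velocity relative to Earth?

Object's velocity in rocket frame is u' = -0.412c
u = (u' + v)/(1 + u'v/c²) = (v - 0.412)/(1 - 0.412·v/c²)
Numerator: 0.895 - 0.412 = 0.483
Denominator: 1 - 0.36874 = 0.63126
u = 0.483/0.63126 = 0.7651c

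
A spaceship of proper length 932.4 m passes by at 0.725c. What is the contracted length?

Proper length L₀ = 932.4 m
γ = 1/√(1 - 0.725²) = 1.4519
L = L₀/γ = 932.4/1.4519 = 642.2 m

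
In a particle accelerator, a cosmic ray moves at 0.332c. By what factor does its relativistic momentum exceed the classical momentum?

p_rel = γmv, p_class = mv
Ratio = γ = 1/√(1 - 0.332²)
= 1/√(0.889776) = 1.060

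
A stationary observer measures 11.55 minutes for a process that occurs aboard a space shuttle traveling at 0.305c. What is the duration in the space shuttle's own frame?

Dilated time Δt = 11.55 minutes
γ = 1/√(1 - 0.305²) = 1.050
Δt₀ = Δt/γ = 11.55/1.050 = 11.00 minutes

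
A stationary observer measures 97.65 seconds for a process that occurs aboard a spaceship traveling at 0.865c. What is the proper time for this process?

Dilated time Δt = 97.65 seconds
γ = 1/√(1 - 0.865²) = 1.993
Δt₀ = Δt/γ = 97.65/1.993 = 49.00 seconds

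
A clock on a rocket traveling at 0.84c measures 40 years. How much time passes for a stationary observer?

Proper time Δt₀ = 40 years
γ = 1/√(1 - 0.84²) = 1.843
Δt = γΔt₀ = 1.843 × 40 = 73.72 years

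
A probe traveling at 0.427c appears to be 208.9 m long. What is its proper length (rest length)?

Contracted length L = 208.9 m
γ = 1/√(1 - 0.427²) = 1.106
L₀ = γL = 1.106 × 208.9 = 231.0 m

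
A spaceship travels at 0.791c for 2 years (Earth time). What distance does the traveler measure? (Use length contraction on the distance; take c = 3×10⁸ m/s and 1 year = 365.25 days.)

Earth distance: d = v × t = 0.791c × 2 yr = 1.4977×10¹⁶ m
γ = 1.6345
d' = d/γ = 1.4977×10¹⁶/1.6345 = 9.163×10¹⁵ m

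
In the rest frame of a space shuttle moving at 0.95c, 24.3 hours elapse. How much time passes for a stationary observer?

Proper time Δt₀ = 24.3 hours
γ = 1/√(1 - 0.95²) = 3.2026
Δt = γΔt₀ = 3.2026 × 24.3 = 77.82 hours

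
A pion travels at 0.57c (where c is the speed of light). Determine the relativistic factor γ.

v/c = 0.57, so (v/c)² = 0.3249
1 - (v/c)² = 0.6751
γ = 1/√(0.6751) = 1.217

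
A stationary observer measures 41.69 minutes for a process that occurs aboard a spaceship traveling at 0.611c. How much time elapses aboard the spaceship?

Dilated time Δt = 41.69 minutes
γ = 1/√(1 - 0.611²) = 1.2632
Δt₀ = Δt/γ = 41.69/1.2632 = 33.00 minutes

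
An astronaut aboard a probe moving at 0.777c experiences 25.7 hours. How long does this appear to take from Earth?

Proper time Δt₀ = 25.7 hours
γ = 1/√(1 - 0.777²) = 1.5886
Δt = γΔt₀ = 1.5886 × 25.7 = 40.83 hours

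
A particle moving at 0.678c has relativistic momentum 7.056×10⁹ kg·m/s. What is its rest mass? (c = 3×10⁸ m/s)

γ = 1/√(1 - 0.678²) = 1.3604
v = 0.678 × 3×10⁸ = 2.034×10⁸ m/s
m = p/(γv) = 7.056×10⁹/(1.3604 × 2.034×10⁸) = 25.50 kg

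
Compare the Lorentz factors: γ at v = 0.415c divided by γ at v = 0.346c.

γ₁ = 1/√(1 - 0.415²) = 1.099
γ₂ = 1/√(1 - 0.346²) = 1.066
γ₁/γ₂ = 1.099/1.066 = 1.031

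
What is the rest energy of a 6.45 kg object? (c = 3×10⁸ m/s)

c² = (3×10⁸)² = 9.000×10¹⁶ m²/s²
E₀ = mc² = 6.45 × 9.000×10¹⁶ = 5.805×10¹⁷ J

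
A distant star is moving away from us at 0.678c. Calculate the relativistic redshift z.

β = 0.678
(1+β)/(1-β) = 1.678/0.322 = 5.211
√(5.211) = 2.283
z = 2.283 - 1 = 1.283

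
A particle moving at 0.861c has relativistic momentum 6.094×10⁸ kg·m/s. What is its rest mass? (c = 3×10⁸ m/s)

γ = 1/√(1 - 0.861²) = 1.966
v = 0.861 × 3×10⁸ = 2.583×10⁸ m/s
m = p/(γv) = 6.094×10⁸/(1.966 × 2.583×10⁸) = 1.200 kg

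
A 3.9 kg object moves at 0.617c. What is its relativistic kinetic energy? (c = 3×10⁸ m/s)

γ = 1/√(1 - 0.617²) = 1.2707
γ - 1 = 0.2707
KE = (γ-1)mc² = 0.2707 × 3.9 × (3×10⁸)² = 9.502×10¹⁶ J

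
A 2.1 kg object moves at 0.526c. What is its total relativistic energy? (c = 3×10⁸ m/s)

γ = 1/√(1 - 0.526²) = 1.1758
mc² = 2.1 × (3×10⁸)² = 1.890×10¹⁷ J
E = γmc² = 1.1758 × 1.890×10¹⁷ = 2.222×10¹⁷ J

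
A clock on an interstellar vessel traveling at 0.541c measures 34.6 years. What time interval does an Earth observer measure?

Proper time Δt₀ = 34.6 years
γ = 1/√(1 - 0.541²) = 1.189
Δt = γΔt₀ = 1.189 × 34.6 = 41.14 years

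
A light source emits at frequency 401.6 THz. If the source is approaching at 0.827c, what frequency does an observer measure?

β = v/c = 0.827
(1+β)/(1-β) = 1.827/0.173 = 10.56
Doppler factor = √(10.56) = 3.250
f_obs = 401.6 × 3.250 = 1305 THz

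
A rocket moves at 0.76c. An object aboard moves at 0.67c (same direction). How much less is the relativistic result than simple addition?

Classical: u' + v = 0.67 + 0.76 = 1.43c
Relativistic: u = (0.67 + 0.76)/(1 + 0.5092) = 1.43/1.5092 = 0.9475c
Difference: 1.43 - 0.9475 = 0.4825c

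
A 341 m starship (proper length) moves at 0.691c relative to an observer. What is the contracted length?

Proper length L₀ = 341 m
γ = 1/√(1 - 0.691²) = 1.3834
L = L₀/γ = 341/1.3834 = 246.5 m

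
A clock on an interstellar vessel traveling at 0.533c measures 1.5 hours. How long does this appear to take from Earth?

Proper time Δt₀ = 1.5 hours
γ = 1/√(1 - 0.533²) = 1.182
Δt = γΔt₀ = 1.182 × 1.5 = 1.773 hours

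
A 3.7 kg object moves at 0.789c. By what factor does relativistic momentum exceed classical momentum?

p_rel = γmv, p_class = mv
Ratio = γ = 1/√(1 - 0.789²) = 1.628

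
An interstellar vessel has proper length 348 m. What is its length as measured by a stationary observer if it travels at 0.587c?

Proper length L₀ = 348 m
γ = 1/√(1 - 0.587²) = 1.2352
L = L₀/γ = 348/1.2352 = 281.7 m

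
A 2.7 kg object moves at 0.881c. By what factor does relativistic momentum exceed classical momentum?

p_rel = γmv, p_class = mv
Ratio = γ = 1/√(1 - 0.881²) = 2.114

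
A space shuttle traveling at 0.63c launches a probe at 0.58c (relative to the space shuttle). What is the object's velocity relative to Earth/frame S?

u = (u' + v)/(1 + u'v/c²)
Numerator: 0.58 + 0.63 = 1.21
Denominator: 1 + 0.3654 = 1.3654
u = 1.21/1.3654 = 0.8862c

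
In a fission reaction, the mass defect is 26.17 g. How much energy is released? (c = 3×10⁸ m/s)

Convert mass defect: Δm = 26.17 g = 0.02617 kg
E = Δm·c² = 0.02617 × (3×10⁸)²
= 0.02617 × 9×10¹⁶ = 2.355×10¹⁵ J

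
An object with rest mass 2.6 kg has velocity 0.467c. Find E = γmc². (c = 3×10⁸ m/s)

γ = 1/√(1 - 0.467²) = 1.1309
mc² = 2.6 × (3×10⁸)² = 2.340×10¹⁷ J
E = γmc² = 1.1309 × 2.340×10¹⁷ = 2.646×10¹⁷ J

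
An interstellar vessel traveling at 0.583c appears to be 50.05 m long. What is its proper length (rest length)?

Contracted length L = 50.05 m
γ = 1/√(1 - 0.583²) = 1.2308
L₀ = γL = 1.2308 × 50.05 = 61.60 m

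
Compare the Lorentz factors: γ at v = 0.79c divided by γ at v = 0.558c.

γ₁ = 1/√(1 - 0.79²) = 1.631
γ₂ = 1/√(1 - 0.558²) = 1.205
γ₁/γ₂ = 1.631/1.205 = 1.354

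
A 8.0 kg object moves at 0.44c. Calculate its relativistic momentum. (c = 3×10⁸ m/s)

γ = 1/√(1 - 0.44²) = 1.114
v = 0.44 × 3×10⁸ = 1.320×10⁸ m/s
p = γmv = 1.114 × 8.0 × 1.320×10⁸ = 1.176×10⁹ kg·m/s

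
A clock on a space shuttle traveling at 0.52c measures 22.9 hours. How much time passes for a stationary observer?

Proper time Δt₀ = 22.9 hours
γ = 1/√(1 - 0.52²) = 1.1707
Δt = γΔt₀ = 1.1707 × 22.9 = 26.81 hours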